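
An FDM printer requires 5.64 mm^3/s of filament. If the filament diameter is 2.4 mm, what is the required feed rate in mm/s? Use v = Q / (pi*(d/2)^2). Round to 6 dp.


A = pi*(2.4/2)^2 = 4.523893
v = 5.64 / 4.523893 = 1.246714 mm/s


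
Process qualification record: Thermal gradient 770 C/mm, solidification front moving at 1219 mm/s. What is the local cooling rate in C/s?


CR = 770 * 1219 = 938630 C/s


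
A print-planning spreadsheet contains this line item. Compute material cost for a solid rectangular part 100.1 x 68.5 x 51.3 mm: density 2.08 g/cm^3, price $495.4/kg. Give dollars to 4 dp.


V = 100.1 * 68.5 * 51.3 = 351756.405 mm^3 = 351.756405 cm^3
Mass = 351.756405 * 2.08 / 1000 = 0.73165332 kg
Cost = 0.73165332 * 495.4 = 362.4611 $


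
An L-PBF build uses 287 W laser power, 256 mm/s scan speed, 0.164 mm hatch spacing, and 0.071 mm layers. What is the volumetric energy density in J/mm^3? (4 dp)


E = 287 / (256*0.164*0.071) = 96.2808 J/mm^3


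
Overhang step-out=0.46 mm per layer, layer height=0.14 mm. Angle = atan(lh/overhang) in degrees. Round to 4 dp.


angle = atan(0.14/0.46) = 16.9275 degrees


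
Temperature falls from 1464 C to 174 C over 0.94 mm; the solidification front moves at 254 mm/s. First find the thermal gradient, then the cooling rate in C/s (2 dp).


G = (1464-174)/0.94 = 1372.34042553 C/mm
CR = 1372.34042553 * 254 = 348574.47 C/s


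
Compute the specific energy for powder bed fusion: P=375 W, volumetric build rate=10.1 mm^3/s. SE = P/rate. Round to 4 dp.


SE = 375 / 10.1 = 37.1287 J/mm^3


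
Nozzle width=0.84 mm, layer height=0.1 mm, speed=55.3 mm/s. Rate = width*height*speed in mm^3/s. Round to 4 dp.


Rate = 0.84 * 0.1 * 55.3 = 4.6452 mm^3/s


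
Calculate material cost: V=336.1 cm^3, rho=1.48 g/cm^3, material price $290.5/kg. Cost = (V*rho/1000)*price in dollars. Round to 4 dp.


Mass = 336.1*1.48/1000 = 0.497428 kg
Cost = 0.497428 * 290.5 = 144.5028 $


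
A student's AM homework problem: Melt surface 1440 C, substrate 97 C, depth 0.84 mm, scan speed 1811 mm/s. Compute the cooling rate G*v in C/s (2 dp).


G = (1440-97)/0.84 = 1598.80952381 C/mm
CR = 1598.80952381 * 1811 = 2895444.05 C/s


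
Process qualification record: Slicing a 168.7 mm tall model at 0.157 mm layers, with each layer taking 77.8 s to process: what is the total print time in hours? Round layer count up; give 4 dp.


Layers = ceil(168.7/0.157) = 1075
t = 1075 * 77.8 / 3600 = 23.2319 hrs


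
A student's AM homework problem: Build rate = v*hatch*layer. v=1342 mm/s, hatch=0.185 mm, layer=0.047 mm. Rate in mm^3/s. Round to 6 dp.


Rate = 1342 * 0.185 * 0.047 = 11.66869 mm^3/s


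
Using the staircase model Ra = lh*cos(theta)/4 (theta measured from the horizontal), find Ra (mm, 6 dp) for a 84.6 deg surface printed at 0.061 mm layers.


Ra = 0.061 * cos(84.6) / 4 = 0.001435 mm


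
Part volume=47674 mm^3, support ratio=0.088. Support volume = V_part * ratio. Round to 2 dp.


V_support = 47674 * 0.088 = 4195.31 mm^3


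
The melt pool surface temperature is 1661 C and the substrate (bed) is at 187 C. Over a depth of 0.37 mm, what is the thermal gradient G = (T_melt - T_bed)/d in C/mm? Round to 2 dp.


G = (1661-187)/0.37 = 3983.78 C/mm


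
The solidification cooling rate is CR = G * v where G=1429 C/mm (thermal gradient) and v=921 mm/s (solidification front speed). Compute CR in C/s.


CR = 1429 * 921 = 1316109 C/s


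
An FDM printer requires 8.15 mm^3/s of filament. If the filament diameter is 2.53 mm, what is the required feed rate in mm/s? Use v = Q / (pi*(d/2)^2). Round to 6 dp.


A = pi*(2.53/2)^2 = 5.027255
v = 8.15 / 5.027255 = 1.621163 mm/s


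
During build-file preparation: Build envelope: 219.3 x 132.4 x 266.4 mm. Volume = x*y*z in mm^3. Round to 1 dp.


V = 219.3 * 132.4 * 266.4 = 7735009.2 mm^3


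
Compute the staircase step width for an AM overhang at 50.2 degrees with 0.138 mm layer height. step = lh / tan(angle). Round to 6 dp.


step = 0.138 / tan(50.2) = 0.114977 mm


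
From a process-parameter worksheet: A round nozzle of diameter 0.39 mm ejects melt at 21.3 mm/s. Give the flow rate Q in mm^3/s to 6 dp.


A = pi*(0.39/2)^2 = 0.11945906 mm^2
Q = 0.11945906 * 21.3 = 2.544478 mm^3/s


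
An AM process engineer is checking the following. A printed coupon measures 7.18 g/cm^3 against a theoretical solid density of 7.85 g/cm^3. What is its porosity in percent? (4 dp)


Porosity = (1-7.18/7.85)*100 = 8.535 %


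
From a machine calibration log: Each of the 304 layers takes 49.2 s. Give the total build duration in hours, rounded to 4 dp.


t = 304 * 49.2 / 3600 = 4.1547 hrs


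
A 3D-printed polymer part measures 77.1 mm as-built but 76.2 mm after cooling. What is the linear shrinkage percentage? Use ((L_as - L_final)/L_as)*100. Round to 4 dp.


Shrinkage = ((77.1-76.2)/77.1)*100 = 1.1673 %


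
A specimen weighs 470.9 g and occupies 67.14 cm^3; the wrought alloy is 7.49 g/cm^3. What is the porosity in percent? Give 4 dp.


rho_part = 470.9 / 67.14 = 7.01370271 g/cm^3
Porosity = (1 - 7.01370271/7.49)*100 = 6.3591 %


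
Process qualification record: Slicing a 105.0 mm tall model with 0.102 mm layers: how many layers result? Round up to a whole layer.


Layers = ceil(105.0/0.102) = 1030


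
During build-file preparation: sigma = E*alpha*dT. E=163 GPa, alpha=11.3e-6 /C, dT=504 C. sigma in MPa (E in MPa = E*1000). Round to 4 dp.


sigma = 163*1000 * 11.3e-6 * 504 = 928.3176 MPa


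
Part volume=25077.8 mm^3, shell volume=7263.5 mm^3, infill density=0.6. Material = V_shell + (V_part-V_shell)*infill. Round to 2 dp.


V_infill = (25077.8 - 7263.5) * 0.6 = 10688.58
V_total = 7263.5 + 10688.58 = 17952.08 mm^3


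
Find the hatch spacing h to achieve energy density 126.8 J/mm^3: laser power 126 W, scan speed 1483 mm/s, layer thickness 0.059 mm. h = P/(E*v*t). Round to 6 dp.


h = 126 / (126.8*1483*0.059) = 0.011357 mm


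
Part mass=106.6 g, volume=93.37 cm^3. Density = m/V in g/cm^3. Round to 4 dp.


rho = 106.6 / 93.37 = 1.1417 g/cm^3


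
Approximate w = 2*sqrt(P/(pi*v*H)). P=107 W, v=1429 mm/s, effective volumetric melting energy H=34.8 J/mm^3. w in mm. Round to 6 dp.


w = 2*sqrt(107/(pi*1429*34.8)) = 0.052341 mm


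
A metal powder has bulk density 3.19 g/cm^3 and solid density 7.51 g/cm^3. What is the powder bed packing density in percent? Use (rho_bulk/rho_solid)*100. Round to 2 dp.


Packing = (3.19/7.51)*100 = 42.48 %


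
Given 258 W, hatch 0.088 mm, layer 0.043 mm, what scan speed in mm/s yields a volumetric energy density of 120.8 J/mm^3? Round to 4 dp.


v = 258 / (120.8*0.088*0.043) = 564.419 mm/s


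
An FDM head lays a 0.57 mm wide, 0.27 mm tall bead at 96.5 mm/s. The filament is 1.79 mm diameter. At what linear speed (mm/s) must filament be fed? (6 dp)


Q = 0.57 * 0.27 * 96.5 = 14.85135 mm^3/s
A_fil = pi*(1.79/2)^2 = 2.51649426 mm^2
v_feed = 14.85135 / 2.51649426 = 5.901603 mm/s


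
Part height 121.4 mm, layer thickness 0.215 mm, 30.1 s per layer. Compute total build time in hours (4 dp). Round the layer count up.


Layers = ceil(121.4/0.215) = 565
t = 565 * 30.1 / 3600 = 4.724 hrs


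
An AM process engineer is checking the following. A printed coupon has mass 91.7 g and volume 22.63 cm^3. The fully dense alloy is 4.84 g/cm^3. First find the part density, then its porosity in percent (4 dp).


rho_part = 91.7 / 22.63 = 4.05214317 g/cm^3
Porosity = (1 - 4.05214317/4.84)*100 = 16.278 %


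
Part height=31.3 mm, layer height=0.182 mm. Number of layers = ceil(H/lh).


Layers = ceil(31.3/0.182) = 172


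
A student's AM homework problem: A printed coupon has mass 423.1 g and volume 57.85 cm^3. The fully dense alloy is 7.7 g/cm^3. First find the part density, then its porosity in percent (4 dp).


rho_part = 423.1 / 57.85 = 7.31374244 g/cm^3
Porosity = (1 - 7.31374244/7.7)*100 = 5.0163 %


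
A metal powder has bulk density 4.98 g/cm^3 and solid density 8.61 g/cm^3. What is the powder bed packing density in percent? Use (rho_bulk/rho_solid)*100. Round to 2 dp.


Packing = (4.98/8.61)*100 = 57.84 %


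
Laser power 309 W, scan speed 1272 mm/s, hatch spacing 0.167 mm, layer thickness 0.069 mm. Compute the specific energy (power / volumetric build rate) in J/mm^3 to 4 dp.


Build rate = 1272 * 0.167 * 0.069 = 14.657256 mm^3/s
SE = 309 / 14.657256 = 21.0817 J/mm^3


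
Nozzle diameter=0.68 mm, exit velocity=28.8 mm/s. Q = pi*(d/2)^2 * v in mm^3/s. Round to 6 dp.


A = pi*(0.68/2)^2 = 0.36316811 mm^2
Q = 0.36316811 * 28.8 = 10.459242 mm^3/s


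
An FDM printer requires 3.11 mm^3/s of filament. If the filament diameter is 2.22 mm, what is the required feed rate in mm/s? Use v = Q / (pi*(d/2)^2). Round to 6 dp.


A = pi*(2.22/2)^2 = 3.870756
v = 3.11 / 3.870756 = 0.803461 mm/s


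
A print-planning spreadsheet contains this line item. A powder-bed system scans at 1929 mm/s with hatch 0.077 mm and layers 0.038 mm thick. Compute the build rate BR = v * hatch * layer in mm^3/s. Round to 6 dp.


Rate = 1929 * 0.077 * 0.038 = 5.644254 mm^3/s


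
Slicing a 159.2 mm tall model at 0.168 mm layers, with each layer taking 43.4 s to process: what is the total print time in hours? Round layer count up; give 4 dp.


Layers = ceil(159.2/0.168) = 948
t = 948 * 43.4 / 3600 = 11.4287 hrs


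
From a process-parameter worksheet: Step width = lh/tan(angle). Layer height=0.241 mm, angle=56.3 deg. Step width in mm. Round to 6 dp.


step = 0.241 / tan(56.3) = 0.160727 mm


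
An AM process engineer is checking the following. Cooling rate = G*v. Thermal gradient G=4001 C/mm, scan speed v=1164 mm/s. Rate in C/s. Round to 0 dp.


CR = 4001 * 1164 = 4657164 C/s


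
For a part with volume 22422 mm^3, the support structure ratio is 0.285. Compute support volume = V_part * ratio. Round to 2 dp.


V_support = 22422 * 0.285 = 6390.27 mm^3


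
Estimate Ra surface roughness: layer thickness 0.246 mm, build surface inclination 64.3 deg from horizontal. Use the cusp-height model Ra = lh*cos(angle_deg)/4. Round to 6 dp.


Ra = 0.246 * cos(64.3) / 4 = 0.02667 mm


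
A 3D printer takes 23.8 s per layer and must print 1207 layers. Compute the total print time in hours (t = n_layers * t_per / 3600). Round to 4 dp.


t = 1207 * 23.8 / 3600 = 7.9796 hrs


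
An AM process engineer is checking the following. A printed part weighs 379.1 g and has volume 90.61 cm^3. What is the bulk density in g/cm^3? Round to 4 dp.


rho = 379.1 / 90.61 = 4.1839 g/cm^3


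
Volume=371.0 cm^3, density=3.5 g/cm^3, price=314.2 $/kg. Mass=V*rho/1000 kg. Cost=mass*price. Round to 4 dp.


Mass = 371.0*3.5/1000 = 1.2985 kg
Cost = 1.2985 * 314.2 = 407.9887 $


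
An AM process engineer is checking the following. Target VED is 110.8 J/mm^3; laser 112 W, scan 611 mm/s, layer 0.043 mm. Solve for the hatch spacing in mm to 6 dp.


h = 112 / (110.8*611*0.043) = 0.038474 mm


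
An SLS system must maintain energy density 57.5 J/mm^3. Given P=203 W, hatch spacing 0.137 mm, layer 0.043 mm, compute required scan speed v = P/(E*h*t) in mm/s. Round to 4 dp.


v = 203 / (57.5*0.137*0.043) = 599.293 mm/s


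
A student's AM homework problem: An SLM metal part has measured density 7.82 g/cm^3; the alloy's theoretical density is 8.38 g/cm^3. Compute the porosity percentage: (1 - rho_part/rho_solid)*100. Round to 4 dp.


Porosity = (1-7.82/8.38)*100 = 6.6826 %


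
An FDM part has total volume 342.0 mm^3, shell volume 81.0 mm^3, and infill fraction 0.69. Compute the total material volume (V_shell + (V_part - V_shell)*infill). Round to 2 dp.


V_infill = (342.0 - 81.0) * 0.69 = 180.09
V_total = 81.0 + 180.09 = 261.09 mm^3


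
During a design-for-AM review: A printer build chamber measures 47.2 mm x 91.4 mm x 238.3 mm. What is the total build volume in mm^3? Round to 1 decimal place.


V = 47.2 * 91.4 * 238.3 = 1028045.3 mm^3


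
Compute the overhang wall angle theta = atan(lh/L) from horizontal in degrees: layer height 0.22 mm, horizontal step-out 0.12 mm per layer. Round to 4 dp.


angle = atan(0.22/0.12) = 61.3895 degrees


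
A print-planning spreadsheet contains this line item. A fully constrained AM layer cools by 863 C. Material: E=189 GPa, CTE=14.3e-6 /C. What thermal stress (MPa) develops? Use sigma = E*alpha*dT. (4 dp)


sigma = 189*1000 * 14.3e-6 * 863 = 2332.4301 MPa


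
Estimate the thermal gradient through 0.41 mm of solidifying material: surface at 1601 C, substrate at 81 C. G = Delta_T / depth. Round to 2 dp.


G = (1601-81)/0.41 = 3707.32 C/mm


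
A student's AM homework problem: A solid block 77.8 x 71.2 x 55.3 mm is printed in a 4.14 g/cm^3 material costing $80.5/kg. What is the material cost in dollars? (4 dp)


V = 77.8 * 71.2 * 55.3 = 306326.608 mm^3 = 306.326608 cm^3
Mass = 306.326608 * 4.14 / 1000 = 1.26819216 kg
Cost = 1.26819216 * 80.5 = 102.0895 $


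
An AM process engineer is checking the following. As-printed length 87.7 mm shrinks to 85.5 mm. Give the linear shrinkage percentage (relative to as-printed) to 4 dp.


Shrinkage = ((87.7-85.5)/87.7)*100 = 2.5086 %


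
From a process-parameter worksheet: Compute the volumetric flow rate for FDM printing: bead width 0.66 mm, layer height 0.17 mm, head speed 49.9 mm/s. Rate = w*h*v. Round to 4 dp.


Rate = 0.66 * 0.17 * 49.9 = 5.5988 mm^3/s


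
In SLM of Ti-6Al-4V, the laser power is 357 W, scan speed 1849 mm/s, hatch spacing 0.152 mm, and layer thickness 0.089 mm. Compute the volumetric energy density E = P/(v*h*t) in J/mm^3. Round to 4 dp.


E = 357 / (1849*0.152*0.089) = 14.2724 J/mm^3


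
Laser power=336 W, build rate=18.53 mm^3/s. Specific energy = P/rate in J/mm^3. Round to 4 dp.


SE = 336 / 18.53 = 18.1328 J/mm^3


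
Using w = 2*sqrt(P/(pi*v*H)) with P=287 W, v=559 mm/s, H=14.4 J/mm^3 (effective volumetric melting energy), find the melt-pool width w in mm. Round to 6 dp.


w = 2*sqrt(287/(pi*559*14.4)) = 0.213063 mm


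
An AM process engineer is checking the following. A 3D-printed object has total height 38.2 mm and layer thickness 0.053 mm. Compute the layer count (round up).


Layers = ceil(38.2/0.053) = 721


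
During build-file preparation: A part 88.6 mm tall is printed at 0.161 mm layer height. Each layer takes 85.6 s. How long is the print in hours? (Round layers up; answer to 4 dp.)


Layers = ceil(88.6/0.161) = 551
t = 551 * 85.6 / 3600 = 13.1016 hrs


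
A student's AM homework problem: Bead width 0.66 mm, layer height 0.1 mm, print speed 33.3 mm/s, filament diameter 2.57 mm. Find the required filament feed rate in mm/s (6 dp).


Q = 0.66 * 0.1 * 33.3 = 2.1978 mm^3/s
A_fil = pi*(2.57/2)^2 = 5.18747633 mm^2
v_feed = 2.1978 / 5.18747633 = 0.423674 mm/s


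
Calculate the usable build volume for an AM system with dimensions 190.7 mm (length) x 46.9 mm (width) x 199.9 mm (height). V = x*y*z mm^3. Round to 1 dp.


V = 190.7 * 46.9 * 199.9 = 1787871.6 mm^3


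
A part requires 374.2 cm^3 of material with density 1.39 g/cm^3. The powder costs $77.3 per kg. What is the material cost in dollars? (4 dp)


Mass = 374.2*1.39/1000 = 0.520138 kg
Cost = 0.520138 * 77.3 = 40.2067 $


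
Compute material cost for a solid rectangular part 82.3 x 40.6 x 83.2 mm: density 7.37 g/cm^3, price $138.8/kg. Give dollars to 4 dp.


V = 82.3 * 40.6 * 83.2 = 278002.816 mm^3 = 278.002816 cm^3
Mass = 278.002816 * 7.37 / 1000 = 2.04888075 kg
Cost = 2.04888075 * 138.8 = 284.3846 $


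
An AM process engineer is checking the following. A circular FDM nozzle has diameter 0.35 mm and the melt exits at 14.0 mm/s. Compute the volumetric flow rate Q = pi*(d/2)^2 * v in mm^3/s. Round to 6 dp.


A = pi*(0.35/2)^2 = 0.09621128 mm^2
Q = 0.09621128 * 14.0 = 1.346958 mm^3/s


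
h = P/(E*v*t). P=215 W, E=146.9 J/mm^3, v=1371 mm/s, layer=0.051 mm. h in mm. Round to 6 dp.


h = 215 / (146.9*1371*0.051) = 0.020932 mm


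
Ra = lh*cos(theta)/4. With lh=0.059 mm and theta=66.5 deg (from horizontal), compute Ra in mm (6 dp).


Ra = 0.059 * cos(66.5) / 4 = 0.005882 mm


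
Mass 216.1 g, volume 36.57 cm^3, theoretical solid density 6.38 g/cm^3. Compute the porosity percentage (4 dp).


rho_part = 216.1 / 36.57 = 5.9092152 g/cm^3
Porosity = (1 - 5.9092152/6.38)*100 = 7.3791 %


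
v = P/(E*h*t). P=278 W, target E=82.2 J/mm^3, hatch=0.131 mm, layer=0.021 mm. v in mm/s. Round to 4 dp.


v = 278 / (82.2*0.131*0.021) = 1229.3694 mm/s


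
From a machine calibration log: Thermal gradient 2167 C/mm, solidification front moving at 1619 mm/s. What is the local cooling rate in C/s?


CR = 2167 * 1619 = 3508373 C/s


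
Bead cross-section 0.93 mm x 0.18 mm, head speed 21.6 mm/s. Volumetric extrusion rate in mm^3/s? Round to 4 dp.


Rate = 0.93 * 0.18 * 21.6 = 3.6158 mm^3/s


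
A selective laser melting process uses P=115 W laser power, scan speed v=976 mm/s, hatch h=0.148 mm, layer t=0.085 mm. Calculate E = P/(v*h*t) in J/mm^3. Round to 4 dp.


E = 115 / (976*0.148*0.085) = 9.3663 J/mm^3


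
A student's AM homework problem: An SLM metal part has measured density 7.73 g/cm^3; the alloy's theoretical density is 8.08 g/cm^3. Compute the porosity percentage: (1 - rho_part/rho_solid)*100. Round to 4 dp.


Porosity = (1-7.73/8.08)*100 = 4.3317 %


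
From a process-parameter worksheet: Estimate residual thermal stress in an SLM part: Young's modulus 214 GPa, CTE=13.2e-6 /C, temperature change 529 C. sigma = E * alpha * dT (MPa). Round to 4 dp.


sigma = 214*1000 * 13.2e-6 * 529 = 1494.3192 MPa


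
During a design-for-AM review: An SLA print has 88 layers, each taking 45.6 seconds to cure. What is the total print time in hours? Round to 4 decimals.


t = 88 * 45.6 / 3600 = 1.1147 hrs


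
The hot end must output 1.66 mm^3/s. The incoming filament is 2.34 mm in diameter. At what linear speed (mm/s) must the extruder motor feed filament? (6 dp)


A = pi*(2.34/2)^2 = 4.300526
v = 1.66 / 4.300526 = 0.385999 mm/s


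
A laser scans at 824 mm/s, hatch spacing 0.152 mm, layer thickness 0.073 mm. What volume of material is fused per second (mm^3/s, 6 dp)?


Rate = 824 * 0.152 * 0.073 = 9.143104 mm^3/s


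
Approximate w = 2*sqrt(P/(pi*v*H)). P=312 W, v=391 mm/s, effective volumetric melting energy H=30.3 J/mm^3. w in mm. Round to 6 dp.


w = 2*sqrt(312/(pi*391*30.3)) = 0.183114 mm


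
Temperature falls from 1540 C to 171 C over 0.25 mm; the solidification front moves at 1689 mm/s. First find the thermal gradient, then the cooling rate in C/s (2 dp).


G = (1540-171)/0.25 = 5476.0 C/mm
CR = 5476.0 * 1689 = 9248964.0 C/s


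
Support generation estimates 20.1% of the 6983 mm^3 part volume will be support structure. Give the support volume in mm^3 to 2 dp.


V_support = 6983 * 0.201 = 1403.58 mm^3


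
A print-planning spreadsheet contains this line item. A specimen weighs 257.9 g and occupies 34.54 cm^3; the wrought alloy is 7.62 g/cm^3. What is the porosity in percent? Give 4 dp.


rho_part = 257.9 / 34.54 = 7.46670527 g/cm^3
Porosity = (1 - 7.46670527/7.62)*100 = 2.0117 %


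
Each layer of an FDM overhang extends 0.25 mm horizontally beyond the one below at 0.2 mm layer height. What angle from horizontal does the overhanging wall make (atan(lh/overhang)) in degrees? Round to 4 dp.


angle = atan(0.2/0.25) = 38.6598 degrees


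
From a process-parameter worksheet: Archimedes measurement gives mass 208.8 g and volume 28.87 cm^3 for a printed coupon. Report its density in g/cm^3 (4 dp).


rho = 208.8 / 28.87 = 7.2324 g/cm^3


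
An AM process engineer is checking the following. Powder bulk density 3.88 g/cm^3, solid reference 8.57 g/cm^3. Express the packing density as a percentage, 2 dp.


Packing = (3.88/8.57)*100 = 45.27 %


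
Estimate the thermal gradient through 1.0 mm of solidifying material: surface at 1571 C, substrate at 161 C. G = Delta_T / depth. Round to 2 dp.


G = (1571-161)/1.0 = 1410.0 C/mm


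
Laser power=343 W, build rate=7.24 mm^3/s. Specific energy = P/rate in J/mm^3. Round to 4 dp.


SE = 343 / 7.24 = 47.3757 J/mm^3


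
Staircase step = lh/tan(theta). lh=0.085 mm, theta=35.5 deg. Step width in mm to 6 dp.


step = 0.085 / tan(35.5) = 0.119166 mm


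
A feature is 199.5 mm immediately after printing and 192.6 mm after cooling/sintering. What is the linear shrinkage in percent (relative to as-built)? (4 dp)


Shrinkage = ((199.5-192.6)/199.5)*100 = 3.4586 %


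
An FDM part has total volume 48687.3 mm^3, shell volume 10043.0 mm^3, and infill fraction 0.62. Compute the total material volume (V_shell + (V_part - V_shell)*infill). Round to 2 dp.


V_infill = (48687.3 - 10043.0) * 0.62 = 23959.47
V_total = 10043.0 + 23959.47 = 34002.47 mm^3


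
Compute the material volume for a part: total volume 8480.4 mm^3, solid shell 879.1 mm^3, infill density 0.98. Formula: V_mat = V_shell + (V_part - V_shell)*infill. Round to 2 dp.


V_infill = (8480.4 - 879.1) * 0.98 = 7449.27
V_total = 879.1 + 7449.27 = 8328.37 mm^3


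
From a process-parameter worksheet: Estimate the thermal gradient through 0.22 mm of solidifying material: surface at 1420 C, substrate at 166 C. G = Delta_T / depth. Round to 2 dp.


G = (1420-166)/0.22 = 5700.0 C/mm


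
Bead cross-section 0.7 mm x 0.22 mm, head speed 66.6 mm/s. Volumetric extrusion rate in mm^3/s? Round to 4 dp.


Rate = 0.7 * 0.22 * 66.6 = 10.2564 mm^3/s


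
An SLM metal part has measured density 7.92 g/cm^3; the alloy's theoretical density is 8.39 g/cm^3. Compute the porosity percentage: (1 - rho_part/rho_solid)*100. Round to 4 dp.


Porosity = (1-7.92/8.39)*100 = 5.6019 %


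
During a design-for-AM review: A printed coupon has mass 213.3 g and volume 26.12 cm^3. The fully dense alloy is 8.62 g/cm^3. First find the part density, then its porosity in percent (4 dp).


rho_part = 213.3 / 26.12 = 8.1661562 g/cm^3
Porosity = (1 - 8.1661562/8.62)*100 = 5.265 %


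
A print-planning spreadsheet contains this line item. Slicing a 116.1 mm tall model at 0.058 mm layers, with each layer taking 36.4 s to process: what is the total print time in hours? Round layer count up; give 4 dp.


Layers = ceil(116.1/0.058) = 2002
t = 2002 * 36.4 / 3600 = 20.2424 hrs


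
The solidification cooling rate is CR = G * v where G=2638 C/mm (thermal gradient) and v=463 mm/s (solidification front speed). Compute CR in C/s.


CR = 2638 * 463 = 1221394 C/s


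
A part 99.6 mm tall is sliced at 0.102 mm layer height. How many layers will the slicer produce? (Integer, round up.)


Layers = ceil(99.6/0.102) = 977


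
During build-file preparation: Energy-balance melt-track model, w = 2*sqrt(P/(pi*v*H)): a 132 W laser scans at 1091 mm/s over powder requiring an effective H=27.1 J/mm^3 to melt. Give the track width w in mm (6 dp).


w = 2*sqrt(132/(pi*1091*27.1)) = 0.075395 mm


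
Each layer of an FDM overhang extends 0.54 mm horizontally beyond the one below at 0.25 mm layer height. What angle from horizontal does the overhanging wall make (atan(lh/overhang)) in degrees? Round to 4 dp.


angle = atan(0.25/0.54) = 24.8424 degrees


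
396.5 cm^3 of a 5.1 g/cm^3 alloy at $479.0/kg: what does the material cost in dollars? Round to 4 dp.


Mass = 396.5*5.1/1000 = 2.02215 kg
Cost = 2.02215 * 479.0 = 968.6099 $


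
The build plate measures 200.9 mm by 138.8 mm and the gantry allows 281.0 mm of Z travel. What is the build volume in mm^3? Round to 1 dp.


V = 200.9 * 138.8 * 281.0 = 7835662.5 mm^3


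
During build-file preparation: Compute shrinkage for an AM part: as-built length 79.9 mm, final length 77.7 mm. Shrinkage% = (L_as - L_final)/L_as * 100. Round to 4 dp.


Shrinkage = ((79.9-77.7)/79.9)*100 = 2.7534 %


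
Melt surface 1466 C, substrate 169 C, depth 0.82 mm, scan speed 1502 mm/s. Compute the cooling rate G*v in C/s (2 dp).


G = (1466-169)/0.82 = 1581.70731707 C/mm
CR = 1581.70731707 * 1502 = 2375724.39 C/s


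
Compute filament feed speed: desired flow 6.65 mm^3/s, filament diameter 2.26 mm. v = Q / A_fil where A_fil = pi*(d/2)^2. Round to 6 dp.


A = pi*(2.26/2)^2 = 4.0115
v = 6.65 / 4.0115 = 1.657734 mm/s


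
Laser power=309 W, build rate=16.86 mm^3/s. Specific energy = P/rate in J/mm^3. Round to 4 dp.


SE = 309 / 16.86 = 18.3274 J/mm^3


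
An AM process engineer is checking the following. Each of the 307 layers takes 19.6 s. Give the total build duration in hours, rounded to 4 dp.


t = 307 * 19.6 / 3600 = 1.6714 hrs


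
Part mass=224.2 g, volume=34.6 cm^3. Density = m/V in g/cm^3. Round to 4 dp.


rho = 224.2 / 34.6 = 6.4798 g/cm^3


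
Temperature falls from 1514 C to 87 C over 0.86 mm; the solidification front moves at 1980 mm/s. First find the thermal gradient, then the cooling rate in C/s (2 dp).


G = (1514-87)/0.86 = 1659.30232558 C/mm
CR = 1659.30232558 * 1980 = 3285418.6 C/s


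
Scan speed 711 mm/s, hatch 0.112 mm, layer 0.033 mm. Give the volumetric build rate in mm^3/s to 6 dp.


Rate = 711 * 0.112 * 0.033 = 2.627856 mm^3/s


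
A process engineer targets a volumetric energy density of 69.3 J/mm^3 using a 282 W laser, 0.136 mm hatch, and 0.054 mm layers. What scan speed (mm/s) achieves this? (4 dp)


v = 282 / (69.3*0.136*0.054) = 554.0937 mm/s


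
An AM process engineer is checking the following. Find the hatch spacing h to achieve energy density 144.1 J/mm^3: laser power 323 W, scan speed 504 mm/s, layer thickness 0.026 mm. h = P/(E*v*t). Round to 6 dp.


h = 323 / (144.1*504*0.026) = 0.171055 mm


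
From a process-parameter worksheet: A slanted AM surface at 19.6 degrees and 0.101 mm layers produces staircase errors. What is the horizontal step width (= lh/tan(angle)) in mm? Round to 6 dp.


step = 0.101 / tan(19.6) = 0.283641 mm


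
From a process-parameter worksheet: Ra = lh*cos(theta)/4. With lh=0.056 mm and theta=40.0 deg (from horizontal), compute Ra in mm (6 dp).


Ra = 0.056 * cos(40.0) / 4 = 0.010725 mm


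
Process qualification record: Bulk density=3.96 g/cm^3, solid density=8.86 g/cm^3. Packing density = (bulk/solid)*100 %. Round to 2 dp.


Packing = (3.96/8.86)*100 = 44.7 %


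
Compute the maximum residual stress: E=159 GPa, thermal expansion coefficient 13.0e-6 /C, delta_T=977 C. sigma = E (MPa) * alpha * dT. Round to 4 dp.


sigma = 159*1000 * 13.0e-6 * 977 = 2019.459 MPa


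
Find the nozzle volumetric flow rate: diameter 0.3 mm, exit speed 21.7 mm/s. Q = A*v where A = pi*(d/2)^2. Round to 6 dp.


A = pi*(0.3/2)^2 = 0.07068583 mm^2
Q = 0.07068583 * 21.7 = 1.533883 mm^3/s


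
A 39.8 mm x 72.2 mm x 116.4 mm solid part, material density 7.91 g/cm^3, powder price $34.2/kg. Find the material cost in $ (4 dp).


V = 39.8 * 72.2 * 116.4 = 334482.384 mm^3 = 334.482384 cm^3
Mass = 334.482384 * 7.91 / 1000 = 2.64575566 kg
Cost = 2.64575566 * 34.2 = 90.4848 $


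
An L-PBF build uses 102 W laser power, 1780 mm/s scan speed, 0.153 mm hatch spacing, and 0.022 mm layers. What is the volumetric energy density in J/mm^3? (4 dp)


E = 102 / (1780*0.153*0.022) = 17.0242 J/mm^3


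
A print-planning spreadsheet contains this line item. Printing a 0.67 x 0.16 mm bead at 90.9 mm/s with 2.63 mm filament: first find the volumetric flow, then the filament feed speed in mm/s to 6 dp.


Q = 0.67 * 0.16 * 90.9 = 9.74448 mm^3/s
A_fil = pi*(2.63/2)^2 = 5.43252056 mm^2
v_feed = 9.74448 / 5.43252056 = 1.793731 mm/s


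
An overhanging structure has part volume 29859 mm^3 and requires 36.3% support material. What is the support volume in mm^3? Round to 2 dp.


V_support = 29859 * 0.363 = 10838.82 mm^3


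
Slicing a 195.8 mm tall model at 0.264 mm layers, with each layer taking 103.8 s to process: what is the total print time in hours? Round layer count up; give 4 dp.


Layers = ceil(195.8/0.264) = 742
t = 742 * 103.8 / 3600 = 21.3943 hrs


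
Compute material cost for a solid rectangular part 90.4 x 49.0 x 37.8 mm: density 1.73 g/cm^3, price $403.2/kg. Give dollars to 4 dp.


V = 90.4 * 49.0 * 37.8 = 167438.88 mm^3 = 167.43888 cm^3
Mass = 167.43888 * 1.73 / 1000 = 0.28966926 kg
Cost = 0.28966926 * 403.2 = 116.7946 $


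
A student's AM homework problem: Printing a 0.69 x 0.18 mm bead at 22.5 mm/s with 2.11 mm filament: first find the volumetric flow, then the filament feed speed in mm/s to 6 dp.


Q = 0.69 * 0.18 * 22.5 = 2.7945 mm^3/s
A_fil = pi*(2.11/2)^2 = 3.49667116 mm^2
v_feed = 2.7945 / 3.49667116 = 0.799189 mm/s


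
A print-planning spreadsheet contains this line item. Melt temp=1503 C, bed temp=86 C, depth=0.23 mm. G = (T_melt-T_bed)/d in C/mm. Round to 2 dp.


G = (1503-86)/0.23 = 6160.87 C/mm


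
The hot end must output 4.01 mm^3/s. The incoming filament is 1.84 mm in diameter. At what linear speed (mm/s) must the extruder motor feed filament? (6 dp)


A = pi*(1.84/2)^2 = 2.659044
v = 4.01 / 2.659044 = 1.508061 mm/s


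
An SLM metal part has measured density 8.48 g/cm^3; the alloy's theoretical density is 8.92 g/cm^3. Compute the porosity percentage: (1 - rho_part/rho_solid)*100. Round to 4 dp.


Porosity = (1-8.48/8.92)*100 = 4.9327 %


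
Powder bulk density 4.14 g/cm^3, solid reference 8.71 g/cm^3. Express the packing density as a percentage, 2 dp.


Packing = (4.14/8.71)*100 = 47.53 %


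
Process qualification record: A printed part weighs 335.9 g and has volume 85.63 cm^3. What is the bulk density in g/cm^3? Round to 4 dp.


rho = 335.9 / 85.63 = 3.9227 g/cm^3


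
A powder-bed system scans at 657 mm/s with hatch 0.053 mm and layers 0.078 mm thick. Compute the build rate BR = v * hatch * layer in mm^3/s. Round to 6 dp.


Rate = 657 * 0.053 * 0.078 = 2.716038 mm^3/s


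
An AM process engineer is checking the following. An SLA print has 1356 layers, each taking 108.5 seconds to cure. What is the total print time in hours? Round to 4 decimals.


t = 1356 * 108.5 / 3600 = 40.8683 hrs


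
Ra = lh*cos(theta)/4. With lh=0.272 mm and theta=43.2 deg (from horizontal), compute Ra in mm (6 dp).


Ra = 0.272 * cos(43.2) / 4 = 0.04957 mm


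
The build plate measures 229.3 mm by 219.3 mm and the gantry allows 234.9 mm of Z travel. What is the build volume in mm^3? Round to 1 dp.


V = 229.3 * 219.3 * 234.9 = 11812061.6 mm^3


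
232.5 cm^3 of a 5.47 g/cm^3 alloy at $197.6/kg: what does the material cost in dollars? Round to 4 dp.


Mass = 232.5*5.47/1000 = 1.271775 kg
Cost = 1.271775 * 197.6 = 251.3027 $


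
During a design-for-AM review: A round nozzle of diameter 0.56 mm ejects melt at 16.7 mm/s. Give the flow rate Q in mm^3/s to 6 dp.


A = pi*(0.56/2)^2 = 0.24630086 mm^2
Q = 0.24630086 * 16.7 = 4.113224 mm^3/s


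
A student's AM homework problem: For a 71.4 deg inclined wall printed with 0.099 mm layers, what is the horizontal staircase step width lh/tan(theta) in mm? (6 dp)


step = 0.099 / tan(71.4) = 0.033317 mm


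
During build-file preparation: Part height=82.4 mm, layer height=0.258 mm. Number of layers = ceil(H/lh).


Layers = ceil(82.4/0.258) = 320


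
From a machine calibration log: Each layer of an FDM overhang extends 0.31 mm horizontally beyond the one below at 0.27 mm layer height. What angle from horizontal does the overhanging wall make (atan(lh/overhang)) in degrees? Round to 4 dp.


angle = atan(0.27/0.31) = 41.0548 degrees


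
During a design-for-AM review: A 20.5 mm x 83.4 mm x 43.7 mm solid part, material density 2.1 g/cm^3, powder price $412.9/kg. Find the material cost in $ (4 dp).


V = 20.5 * 83.4 * 43.7 = 74713.89 mm^3 = 74.71389 cm^3
Mass = 74.71389 * 2.1 / 1000 = 0.15689917 kg
Cost = 0.15689917 * 412.9 = 64.7837 $


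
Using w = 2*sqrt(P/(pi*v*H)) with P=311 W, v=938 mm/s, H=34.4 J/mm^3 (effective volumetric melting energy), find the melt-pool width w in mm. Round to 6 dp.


w = 2*sqrt(311/(pi*938*34.4)) = 0.110778 mm


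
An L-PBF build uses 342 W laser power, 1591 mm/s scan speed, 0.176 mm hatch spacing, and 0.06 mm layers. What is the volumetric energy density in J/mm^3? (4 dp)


E = 342 / (1591*0.176*0.06) = 20.356 J/mm^3


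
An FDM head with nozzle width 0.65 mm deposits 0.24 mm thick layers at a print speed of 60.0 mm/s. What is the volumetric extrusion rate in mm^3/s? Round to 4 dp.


Rate = 0.65 * 0.24 * 60.0 = 9.36 mm^3/s


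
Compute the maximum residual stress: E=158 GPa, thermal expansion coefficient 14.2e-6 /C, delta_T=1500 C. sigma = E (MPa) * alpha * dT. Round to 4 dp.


sigma = 158*1000 * 14.2e-6 * 1500 = 3365.4 MPa


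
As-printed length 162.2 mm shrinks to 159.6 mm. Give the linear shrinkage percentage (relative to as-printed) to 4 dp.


Shrinkage = ((162.2-159.6)/162.2)*100 = 1.603 %


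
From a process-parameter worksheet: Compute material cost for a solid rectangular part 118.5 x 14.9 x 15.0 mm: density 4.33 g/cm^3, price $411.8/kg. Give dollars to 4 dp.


V = 118.5 * 14.9 * 15.0 = 26484.75 mm^3 = 26.48475 cm^3
Mass = 26.48475 * 4.33 / 1000 = 0.11467897 kg
Cost = 0.11467897 * 411.8 = 47.2248 $


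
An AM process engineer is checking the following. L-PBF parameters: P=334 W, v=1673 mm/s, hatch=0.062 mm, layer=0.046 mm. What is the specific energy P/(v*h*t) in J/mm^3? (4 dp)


Build rate = 1673 * 0.062 * 0.046 = 4.771396 mm^3/s
SE = 334 / 4.771396 = 70.0005 J/mm^3


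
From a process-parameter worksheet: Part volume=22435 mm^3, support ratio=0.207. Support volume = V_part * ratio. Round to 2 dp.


V_support = 22435 * 0.207 = 4644.05 mm^3


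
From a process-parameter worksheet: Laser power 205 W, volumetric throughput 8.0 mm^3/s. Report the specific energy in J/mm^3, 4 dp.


SE = 205 / 8.0 = 25.625 J/mm^3


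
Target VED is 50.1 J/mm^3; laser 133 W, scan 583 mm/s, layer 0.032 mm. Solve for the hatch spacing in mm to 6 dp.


h = 133 / (50.1*583*0.032) = 0.142297 mm


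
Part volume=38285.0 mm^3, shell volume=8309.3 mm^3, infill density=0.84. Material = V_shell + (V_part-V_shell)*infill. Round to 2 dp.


V_infill = (38285.0 - 8309.3) * 0.84 = 25179.59
V_total = 8309.3 + 25179.59 = 33488.89 mm^3


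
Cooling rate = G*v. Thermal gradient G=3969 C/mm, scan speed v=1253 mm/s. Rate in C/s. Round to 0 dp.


CR = 3969 * 1253 = 4973157 C/s


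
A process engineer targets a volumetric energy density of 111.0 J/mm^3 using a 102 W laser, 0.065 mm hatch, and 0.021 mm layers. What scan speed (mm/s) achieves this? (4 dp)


v = 102 / (111.0*0.065*0.021) = 673.2007 mm/s


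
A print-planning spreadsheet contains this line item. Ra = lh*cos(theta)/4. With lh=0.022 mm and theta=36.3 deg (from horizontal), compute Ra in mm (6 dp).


Ra = 0.022 * cos(36.3) / 4 = 0.004433 mm


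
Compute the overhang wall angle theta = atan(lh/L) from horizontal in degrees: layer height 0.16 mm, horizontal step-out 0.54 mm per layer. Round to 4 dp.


angle = atan(0.16/0.54) = 16.5044 degrees


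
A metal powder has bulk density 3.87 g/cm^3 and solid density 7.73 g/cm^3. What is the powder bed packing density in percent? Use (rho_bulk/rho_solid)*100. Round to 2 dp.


Packing = (3.87/7.73)*100 = 50.06 %


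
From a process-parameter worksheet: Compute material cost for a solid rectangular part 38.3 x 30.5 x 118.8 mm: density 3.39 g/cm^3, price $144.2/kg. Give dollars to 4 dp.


V = 38.3 * 30.5 * 118.8 = 138776.22 mm^3 = 138.77622 cm^3
Mass = 138.77622 * 3.39 / 1000 = 0.47045139 kg
Cost = 0.47045139 * 144.2 = 67.8391 $


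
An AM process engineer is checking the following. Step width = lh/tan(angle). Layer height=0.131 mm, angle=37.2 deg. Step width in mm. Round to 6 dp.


step = 0.131 / tan(37.2) = 0.172586 mm


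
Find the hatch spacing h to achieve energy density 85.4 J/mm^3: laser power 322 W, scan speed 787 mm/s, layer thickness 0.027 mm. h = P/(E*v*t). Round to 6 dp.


h = 322 / (85.4*787*0.027) = 0.177443 mm


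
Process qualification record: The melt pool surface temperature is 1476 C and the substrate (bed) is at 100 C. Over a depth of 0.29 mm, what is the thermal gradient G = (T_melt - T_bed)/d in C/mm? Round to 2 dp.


G = (1476-100)/0.29 = 4744.83 C/mm


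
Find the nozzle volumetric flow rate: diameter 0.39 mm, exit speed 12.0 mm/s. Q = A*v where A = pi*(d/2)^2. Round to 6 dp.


A = pi*(0.39/2)^2 = 0.11945906 mm^2
Q = 0.11945906 * 12.0 = 1.433509 mm^3/s


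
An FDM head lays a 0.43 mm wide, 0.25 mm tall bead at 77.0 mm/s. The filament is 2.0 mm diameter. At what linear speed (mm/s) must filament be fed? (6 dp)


Q = 0.43 * 0.25 * 77.0 = 8.2775 mm^3/s
A_fil = pi*(2.0/2)^2 = 3.14159265 mm^2
v_feed = 8.2775 / 3.14159265 = 2.63481 mm/s


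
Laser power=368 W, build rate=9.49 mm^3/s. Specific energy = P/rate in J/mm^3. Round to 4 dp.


SE = 368 / 9.49 = 38.7777 J/mm^3


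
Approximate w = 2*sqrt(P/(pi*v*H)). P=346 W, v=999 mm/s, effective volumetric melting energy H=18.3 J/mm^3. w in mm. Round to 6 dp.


w = 2*sqrt(346/(pi*999*18.3)) = 0.155233 mm


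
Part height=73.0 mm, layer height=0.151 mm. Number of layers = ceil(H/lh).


Layers = ceil(73.0/0.151) = 484


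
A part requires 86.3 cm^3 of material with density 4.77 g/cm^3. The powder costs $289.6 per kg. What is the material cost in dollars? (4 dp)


Mass = 86.3*4.77/1000 = 0.411651 kg
Cost = 0.411651 * 289.6 = 119.2141 $


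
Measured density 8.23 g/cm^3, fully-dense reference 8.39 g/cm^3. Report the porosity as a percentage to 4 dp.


Porosity = (1-8.23/8.39)*100 = 1.907 %


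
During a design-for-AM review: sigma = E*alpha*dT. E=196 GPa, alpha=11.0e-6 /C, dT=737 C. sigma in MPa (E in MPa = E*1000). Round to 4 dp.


sigma = 196*1000 * 11.0e-6 * 737 = 1588.972 MPa


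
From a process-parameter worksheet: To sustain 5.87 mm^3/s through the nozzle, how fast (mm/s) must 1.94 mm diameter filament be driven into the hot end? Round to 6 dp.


A = pi*(1.94/2)^2 = 2.955925
v = 5.87 / 2.955925 = 1.985842 mm/s


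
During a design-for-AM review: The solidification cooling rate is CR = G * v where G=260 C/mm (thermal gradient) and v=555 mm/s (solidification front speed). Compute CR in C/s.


CR = 260 * 555 = 144300 C/s


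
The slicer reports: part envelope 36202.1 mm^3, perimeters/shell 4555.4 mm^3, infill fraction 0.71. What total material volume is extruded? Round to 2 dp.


V_infill = (36202.1 - 4555.4) * 0.71 = 22469.16
V_total = 4555.4 + 22469.16 = 27024.56 mm^3


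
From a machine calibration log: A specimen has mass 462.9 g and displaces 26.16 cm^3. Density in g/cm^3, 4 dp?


rho = 462.9 / 26.16 = 17.695 g/cm^3


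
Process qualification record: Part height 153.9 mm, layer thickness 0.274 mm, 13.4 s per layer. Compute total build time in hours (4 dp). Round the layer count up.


Layers = ceil(153.9/0.274) = 562
t = 562 * 13.4 / 3600 = 2.0919 hrs


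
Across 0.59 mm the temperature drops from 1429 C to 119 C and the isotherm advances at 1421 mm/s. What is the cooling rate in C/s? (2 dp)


G = (1429-119)/0.59 = 2220.33898305 C/mm
CR = 2220.33898305 * 1421 = 3155101.69 C/s


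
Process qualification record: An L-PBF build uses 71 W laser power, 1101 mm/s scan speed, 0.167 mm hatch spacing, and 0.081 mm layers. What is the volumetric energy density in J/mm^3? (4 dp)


E = 71 / (1101*0.167*0.081) = 4.7673 J/mm^3


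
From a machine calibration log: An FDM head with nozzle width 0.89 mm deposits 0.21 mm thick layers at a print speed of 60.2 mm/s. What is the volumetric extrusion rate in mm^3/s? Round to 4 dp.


Rate = 0.89 * 0.21 * 60.2 = 11.2514 mm^3/s


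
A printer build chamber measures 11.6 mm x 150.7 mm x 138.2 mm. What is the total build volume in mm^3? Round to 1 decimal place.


V = 11.6 * 150.7 * 138.2 = 241590.2 mm^3
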